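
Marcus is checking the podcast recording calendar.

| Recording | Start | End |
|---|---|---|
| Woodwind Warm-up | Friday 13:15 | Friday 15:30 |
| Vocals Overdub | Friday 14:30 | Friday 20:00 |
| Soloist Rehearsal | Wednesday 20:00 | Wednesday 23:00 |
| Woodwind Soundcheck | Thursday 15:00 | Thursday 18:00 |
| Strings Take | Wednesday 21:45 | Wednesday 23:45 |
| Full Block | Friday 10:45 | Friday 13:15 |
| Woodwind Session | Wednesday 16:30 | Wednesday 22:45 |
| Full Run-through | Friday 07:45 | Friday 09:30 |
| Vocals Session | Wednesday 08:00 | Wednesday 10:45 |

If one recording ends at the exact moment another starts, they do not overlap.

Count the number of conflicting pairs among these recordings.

4

Sorted by start: Vocals Session, Woodwind Session, Soloist Rehearsal, Strings Take, Woodwind Soundcheck, Full Run-through, Full Block, Woodwind Warm-up, Vocals Overdub.
Woodwind Session starts after Vocals Session ends — done with Vocals Session.
Soloist Rehearsal starts before Woodwind Session ends → Woodwind Session and Soloist Rehearsal overlap.
Strings Take starts before Woodwind Session ends → Woodwind Session and Strings Take overlap.
Woodwind Soundcheck starts after Woodwind Session ends — done with Woodwind Session.
Strings Take starts before Soloist Rehearsal ends → Soloist Rehearsal and Strings Take overlap.
Woodwind Soundcheck starts after Soloist Rehearsal ends — done with Soloist Rehearsal.
Woodwind Soundcheck starts after Strings Take ends — done with Strings Take.
Full Run-through starts after Woodwind Soundcheck ends — done with Woodwind Soundcheck.
Full Block starts after Full Run-through ends — done with Full Run-through.
Woodwind Warm-up starts exactly when Full Block ends (back-to-back, no overlap) — done with Full Block.
Vocals Overdub starts before Woodwind Warm-up ends → Woodwind Warm-up and Vocals Overdub overlap.
Overlapping pairs: Soloist Rehearsal & Strings Take, Soloist Rehearsal & Woodwind Session, Strings Take & Woodwind Session, Vocals Overdub & Woodwind Warm-up — 4 in total.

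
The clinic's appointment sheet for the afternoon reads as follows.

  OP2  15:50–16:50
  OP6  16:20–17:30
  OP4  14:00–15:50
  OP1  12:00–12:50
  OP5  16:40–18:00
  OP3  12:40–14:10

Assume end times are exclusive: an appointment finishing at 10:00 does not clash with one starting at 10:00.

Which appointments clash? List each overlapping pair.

OP1 & OP3, OP2 & OP5, OP2 & OP6, OP3 & OP4, OP5 & OP6

Sorted by start: OP1, OP3, OP4, OP2, OP6, OP5.
OP3 starts before OP1 ends → OP1 and OP3 overlap.
OP4 starts after OP1 ends, so OP1 has no further overlaps.
OP4 starts before OP3 ends → OP3 and OP4 overlap.
OP2 starts after OP3 ends, so OP3 has no further overlaps.
OP2 starts exactly when OP4 ends (back-to-back, no overlap), so OP4 has no further overlaps.
OP6 starts before OP2 ends → OP2 and OP6 overlap.
OP5 starts before OP2 ends → OP2 and OP5 overlap.
OP5 starts before OP6 ends → OP6 and OP5 overlap.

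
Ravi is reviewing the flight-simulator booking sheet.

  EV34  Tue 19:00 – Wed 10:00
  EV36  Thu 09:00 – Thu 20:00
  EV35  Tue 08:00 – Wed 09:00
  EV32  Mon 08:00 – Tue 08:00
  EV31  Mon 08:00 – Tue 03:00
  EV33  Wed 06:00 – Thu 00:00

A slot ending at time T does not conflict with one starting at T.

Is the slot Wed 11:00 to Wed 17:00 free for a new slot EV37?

No — it overlaps EV33

EV31: ends Tue 03:00 at or before EV37 starts Wed 11:00 → clear.
EV32: ends Tue 08:00 at or before EV37 starts Wed 11:00 → clear.
EV35: ends Wed 09:00 at or before EV37 starts Wed 11:00 → clear.
EV34: ends Wed 10:00 at or before EV37 starts Wed 11:00 → clear.
EV33: starts Wed 06:00 before EV37 ends Wed 17:00, and ends Thu 00:00 after EV37 starts Wed 11:00 → overlap.
EV36: starts Thu 09:00 at or after EV37 ends Wed 17:00 → clear.
EV37 overlaps EV33.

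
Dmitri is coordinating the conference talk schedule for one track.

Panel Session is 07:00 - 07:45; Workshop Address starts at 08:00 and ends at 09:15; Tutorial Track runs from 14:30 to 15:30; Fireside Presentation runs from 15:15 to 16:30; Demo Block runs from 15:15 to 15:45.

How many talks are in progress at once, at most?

Sort all start/end points and keep a running count:
07:00 start Panel Session → 1
07:45 end Panel Session → 0
08:00 start Workshop Address → 1
09:15 end Workshop Address → 0
14:30 start Tutorial Track → 1
15:15 start Demo Block → 2
15:15 start Fireside Presentation → 3
15:30 end Tutorial Track → 2
15:45 end Demo Block → 1
16:30 end Fireside Presentation → 0
Peak is 3, at 15:15 (Demo Block, Fireside Presentation, Tutorial Track).

3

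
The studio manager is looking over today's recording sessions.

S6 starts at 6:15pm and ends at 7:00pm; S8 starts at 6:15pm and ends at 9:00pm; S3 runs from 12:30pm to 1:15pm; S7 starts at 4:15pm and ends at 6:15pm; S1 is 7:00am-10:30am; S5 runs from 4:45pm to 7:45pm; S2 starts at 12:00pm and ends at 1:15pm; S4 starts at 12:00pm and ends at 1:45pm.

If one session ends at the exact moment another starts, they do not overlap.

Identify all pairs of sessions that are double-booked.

Two intervals overlap when each starts before the other ends.
Sorted by start: S1, S2, S4, S3, S7, S5, S6, S8.
S2 starts after S1 ends — done with S1.
S4 starts before S2 ends → S2 and S4 overlap.
S3 starts before S2 ends → S2 and S3 overlap.
S7 starts after S2 ends — done with S2.
S3 starts before S4 ends → S4 and S3 overlap.
S7 starts after S4 ends — done with S4.
S7 starts after S3 ends — done with S3.
S5 starts before S7 ends → S7 and S5 overlap.
S6 starts exactly when S7 ends (back-to-back, no overlap) — done with S7.
S6 starts before S5 ends → S5 and S6 overlap.
S8 starts before S5 ends → S5 and S8 overlap.
S8 starts before S6 ends → S6 and S8 overlap.

S2 & S3, S2 & S4, S3 & S4, S5 & S6, S5 & S7, S5 & S8, S6 & S8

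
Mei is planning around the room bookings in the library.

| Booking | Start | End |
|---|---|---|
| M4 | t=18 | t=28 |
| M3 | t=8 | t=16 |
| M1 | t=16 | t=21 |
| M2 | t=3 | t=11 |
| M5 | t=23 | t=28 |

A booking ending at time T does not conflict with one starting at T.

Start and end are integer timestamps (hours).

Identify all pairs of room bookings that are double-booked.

M1 & M4, M2 & M3, M4 & M5

Sorted by start: M2, M3, M1, M4, M5.
M3 starts before M2 ends → M2 and M3 overlap.
M1 starts after M2 ends — done with M2.
M1 starts exactly when M3 ends (back-to-back, no overlap) — done with M3.
M4 starts before M1 ends → M1 and M4 overlap.
M5 starts after M1 ends.
M5 starts before M4 ends → M4 and M5 overlap.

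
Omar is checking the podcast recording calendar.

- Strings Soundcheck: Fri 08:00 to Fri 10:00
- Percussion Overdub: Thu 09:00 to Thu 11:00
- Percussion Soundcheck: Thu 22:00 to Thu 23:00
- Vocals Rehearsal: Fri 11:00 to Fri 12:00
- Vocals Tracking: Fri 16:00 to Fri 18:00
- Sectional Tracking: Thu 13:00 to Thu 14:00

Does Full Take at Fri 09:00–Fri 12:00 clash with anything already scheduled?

Percussion Overdub: ends Thu 11:00 at or before Full Take starts Fri 09:00 → clear.
Sectional Tracking: ends Thu 14:00 at or before Full Take starts Fri 09:00 → clear.
Percussion Soundcheck: ends Thu 23:00 at or before Full Take starts Fri 09:00 → clear.
Strings Soundcheck: starts Fri 08:00 before Full Take ends Fri 12:00, and ends Fri 10:00 after Full Take starts Fri 09:00 → overlap.
Vocals Rehearsal: starts Fri 11:00 before Full Take ends Fri 12:00, and ends Fri 12:00 after Full Take starts Fri 09:00 → overlap.
Vocals Tracking: starts Fri 16:00 at or after Full Take ends Fri 12:00 → clear.
Full Take overlaps Vocals Rehearsal, Strings Soundcheck.

Yes — it overlaps Strings Soundcheck, Vocals Rehearsal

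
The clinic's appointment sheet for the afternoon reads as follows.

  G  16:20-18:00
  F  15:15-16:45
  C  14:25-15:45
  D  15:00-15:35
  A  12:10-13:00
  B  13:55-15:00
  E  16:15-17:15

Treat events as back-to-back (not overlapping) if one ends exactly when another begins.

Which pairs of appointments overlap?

Sorted by start: A, B, C, D, F, E, G.
B starts after A ends, so A has no further overlaps.
C starts before B ends → B and C overlap.
D starts exactly when B ends (back-to-back, no overlap), so B has no further overlaps.
D starts before C ends → C and D overlap.
F starts before C ends → C and F overlap.
E starts after C ends, so C has no further overlaps.
F starts before D ends → D and F overlap.
E starts after D ends, so D has no further overlaps.
E starts before F ends → F and E overlap.
G starts before F ends → F and G overlap.
G starts before E ends → E and G overlap.

B & C, C & D, C & F, D & F, E & F, E & G, F & G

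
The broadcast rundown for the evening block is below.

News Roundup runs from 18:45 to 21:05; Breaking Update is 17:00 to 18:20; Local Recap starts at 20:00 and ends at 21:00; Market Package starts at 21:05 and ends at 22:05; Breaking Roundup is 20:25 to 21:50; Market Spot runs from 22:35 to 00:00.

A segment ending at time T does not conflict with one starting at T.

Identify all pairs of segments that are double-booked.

Breaking Roundup & Local Recap, Breaking Roundup & Market Package, Breaking Roundup & News Roundup, Local Recap & News Roundup

Sorted by start: Breaking Update, News Roundup, Local Recap, Breaking Roundup, Market Package, Market Spot.
News Roundup starts after Breaking Update ends, so Breaking Update has no further overlaps.
Local Recap starts before News Roundup ends → News Roundup and Local Recap overlap.
Breaking Roundup starts before News Roundup ends → News Roundup and Breaking Roundup overlap.
Market Package starts exactly when News Roundup ends (back-to-back, no overlap), so News Roundup has no further overlaps.
Breaking Roundup starts before Local Recap ends → Local Recap and Breaking Roundup overlap.
Market Package starts after Local Recap ends, so Local Recap has no further overlaps.
Market Package starts before Breaking Roundup ends → Breaking Roundup and Market Package overlap.
Market Spot starts after Breaking Roundup ends.
Market Spot starts after Market Package ends.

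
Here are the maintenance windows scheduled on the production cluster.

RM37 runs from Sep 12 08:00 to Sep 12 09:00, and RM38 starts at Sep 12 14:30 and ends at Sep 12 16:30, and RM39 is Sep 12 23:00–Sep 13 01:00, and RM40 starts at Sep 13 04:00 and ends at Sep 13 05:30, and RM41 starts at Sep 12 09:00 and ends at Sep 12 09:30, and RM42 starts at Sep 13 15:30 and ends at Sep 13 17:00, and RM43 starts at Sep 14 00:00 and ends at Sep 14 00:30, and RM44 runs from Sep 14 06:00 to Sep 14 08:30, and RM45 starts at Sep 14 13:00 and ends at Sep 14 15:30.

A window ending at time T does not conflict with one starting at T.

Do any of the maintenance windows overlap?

Two intervals overlap when each starts before the other ends.
Sorted by start: RM37, RM41, RM38, RM39, RM40, RM42, RM43, RM44, RM45.
RM41 starts exactly when RM37 ends (back-to-back, no overlap); RM37 is clear from here.
RM38 starts after RM41 ends; RM41 is clear from here.
RM39 starts after RM38 ends; RM38 is clear from here.
RM40 starts after RM39 ends; RM39 is clear from here.
RM42 starts after RM40 ends; RM40 is clear from here.
RM43 starts after RM42 ends; RM42 is clear from here.
RM44 starts after RM43 ends; RM43 is clear from here.
RM45 starts after RM44 ends.
Every pair is clear; the schedule has no overlaps.

No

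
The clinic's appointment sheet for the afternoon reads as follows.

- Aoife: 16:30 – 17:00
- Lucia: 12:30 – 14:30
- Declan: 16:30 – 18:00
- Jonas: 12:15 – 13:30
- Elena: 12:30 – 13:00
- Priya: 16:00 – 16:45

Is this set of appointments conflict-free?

No

Sorted by start: Jonas, Elena, Lucia, Priya, Aoife, Declan.
Elena starts before Jonas ends → Jonas and Elena overlap.
That's a conflict, so the schedule is not conflict-free.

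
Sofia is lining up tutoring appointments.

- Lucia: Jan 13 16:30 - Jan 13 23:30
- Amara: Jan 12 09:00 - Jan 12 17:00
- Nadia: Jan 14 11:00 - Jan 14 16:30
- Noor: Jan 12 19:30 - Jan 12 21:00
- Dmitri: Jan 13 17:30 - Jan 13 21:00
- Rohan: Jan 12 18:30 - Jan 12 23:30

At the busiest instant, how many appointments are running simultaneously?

2

Walk through starts and ends in time order (an end at T is processed before a start at T):
Jan 12 09:00 start Amara → 1
Jan 12 17:00 end Amara → 0
Jan 12 18:30 start Rohan → 1
Jan 12 19:30 start Noor → 2
Jan 12 21:00 end Noor → 1
Jan 12 23:30 end Rohan → 0
Jan 13 16:30 start Lucia → 1
Jan 13 17:30 start Dmitri → 2
Jan 13 21:00 end Dmitri → 1
Jan 13 23:30 end Lucia → 0
Jan 14 11:00 start Nadia → 1
Jan 14 16:30 end Nadia → 0
Peak is 2, at Jan 12 19:30 (Noor, Rohan).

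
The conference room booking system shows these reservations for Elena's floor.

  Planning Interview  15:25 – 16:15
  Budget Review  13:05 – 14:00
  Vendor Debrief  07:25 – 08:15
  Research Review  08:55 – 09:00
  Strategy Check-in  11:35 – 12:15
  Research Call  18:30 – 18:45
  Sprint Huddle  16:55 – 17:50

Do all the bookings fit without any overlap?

Yes

Sorted by start: Vendor Debrief, Research Review, Strategy Check-in, Budget Review, Planning Interview, Sprint Huddle, Research Call.
Research Review starts after Vendor Debrief ends, so nothing later overlaps Vendor Debrief either.
Strategy Check-in starts after Research Review ends, so nothing later overlaps Research Review either.
Budget Review starts after Strategy Check-in ends, so nothing later overlaps Strategy Check-in either.
Planning Interview starts after Budget Review ends, so nothing later overlaps Budget Review either.
Sprint Huddle starts after Planning Interview ends, so nothing later overlaps Planning Interview either.
Research Call starts after Sprint Huddle ends.
Every pair is clear; the schedule has no overlaps.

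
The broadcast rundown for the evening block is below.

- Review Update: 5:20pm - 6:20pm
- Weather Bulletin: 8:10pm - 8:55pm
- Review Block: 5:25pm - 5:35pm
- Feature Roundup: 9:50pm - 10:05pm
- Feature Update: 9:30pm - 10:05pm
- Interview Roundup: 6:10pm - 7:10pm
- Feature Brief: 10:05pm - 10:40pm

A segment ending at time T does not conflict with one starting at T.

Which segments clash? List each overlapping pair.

Feature Roundup & Feature Update, Interview Roundup & Review Update, Review Block & Review Update

Two intervals overlap when each starts before the other ends.
Sorted by start: Review Update, Review Block, Interview Roundup, Weather Bulletin, Feature Update, Feature Roundup, Feature Brief.
Review Block starts before Review Update ends → Review Update and Review Block overlap.
Interview Roundup starts before Review Update ends → Review Update and Interview Roundup overlap.
Weather Bulletin starts after Review Update ends; Review Update is clear from here.
Interview Roundup starts after Review Block ends; Review Block is clear from here.
Weather Bulletin starts after Interview Roundup ends; Interview Roundup is clear from here.
Feature Update starts after Weather Bulletin ends; Weather Bulletin is clear from here.
Feature Roundup starts before Feature Update ends → Feature Update and Feature Roundup overlap.
Feature Brief starts exactly when Feature Update ends (back-to-back, no overlap).
Feature Brief starts exactly when Feature Roundup ends (back-to-back, no overlap).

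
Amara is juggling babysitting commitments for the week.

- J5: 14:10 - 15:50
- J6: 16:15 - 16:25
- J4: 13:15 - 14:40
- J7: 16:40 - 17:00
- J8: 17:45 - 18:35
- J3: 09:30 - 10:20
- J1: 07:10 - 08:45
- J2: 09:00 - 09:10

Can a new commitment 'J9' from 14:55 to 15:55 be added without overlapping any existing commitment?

No — it overlaps J5

J1: ends 08:45 at or before J9 starts 14:55 → clear.
J2: ends 09:10 at or before J9 starts 14:55 → clear.
J3: ends 10:20 at or before J9 starts 14:55 → clear.
J4: ends 14:40 at or before J9 starts 14:55 → clear.
J5: starts 14:10 before J9 ends 15:55, and ends 15:50 after J9 starts 14:55 → overlap.
J6: starts 16:15 at or after J9 ends 15:55 → clear.
J7: starts 16:40 at or after J9 ends 15:55 → clear.
J8: starts 17:45 at or after J9 ends 15:55 → clear.
J9 overlaps J5.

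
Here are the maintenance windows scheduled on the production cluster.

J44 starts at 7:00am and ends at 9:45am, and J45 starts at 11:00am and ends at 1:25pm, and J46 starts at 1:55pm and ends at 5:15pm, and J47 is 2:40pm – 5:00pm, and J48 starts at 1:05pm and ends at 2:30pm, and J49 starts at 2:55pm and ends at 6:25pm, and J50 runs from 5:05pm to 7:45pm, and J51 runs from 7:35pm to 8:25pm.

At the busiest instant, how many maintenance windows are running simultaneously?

3

Sweep the timeline, counting +1 at each start and −1 at each end (ends before starts at a tie):
7:00am start J44 → 1
9:45am end J44 → 0
11:00am start J45 → 1
1:05pm start J48 → 2
1:25pm end J45 → 1
1:55pm start J46 → 2
2:30pm end J48 → 1
2:40pm start J47 → 2
2:55pm start J49 → 3
5:00pm end J47 → 2
5:05pm start J50 → 3
5:15pm end J46 → 2
6:25pm end J49 → 1
7:35pm start J51 → 2
7:45pm end J50 → 1
8:25pm end J51 → 0
Peak is 3, at 2:55pm (J46, J47, J49).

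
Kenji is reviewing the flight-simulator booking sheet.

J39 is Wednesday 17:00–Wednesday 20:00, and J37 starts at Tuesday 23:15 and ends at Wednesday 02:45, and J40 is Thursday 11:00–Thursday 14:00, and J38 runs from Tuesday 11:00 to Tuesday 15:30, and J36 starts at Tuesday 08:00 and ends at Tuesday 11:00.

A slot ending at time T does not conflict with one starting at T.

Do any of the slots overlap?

No

Check each pair: they overlap iff neither finishes before the other starts.
Sorted by start: J36, J38, J37, J39, J40.
J38 starts exactly when J36 ends (back-to-back, no overlap), so J36 has no further overlaps.
J37 starts after J38 ends, so J38 has no further overlaps.
J39 starts after J37 ends, so J37 has no further overlaps.
J40 starts after J39 ends.
Every pair is clear; the schedule has no overlaps.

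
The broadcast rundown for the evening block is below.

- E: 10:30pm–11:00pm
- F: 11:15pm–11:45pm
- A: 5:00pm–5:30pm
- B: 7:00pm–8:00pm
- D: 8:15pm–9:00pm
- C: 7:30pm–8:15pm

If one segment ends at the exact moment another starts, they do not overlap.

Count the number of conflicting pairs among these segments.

1

Sorted by start: A, B, C, D, E, F.
B starts after A ends, so nothing later overlaps A either.
C starts before B ends → B and C overlap.
D starts after B ends, so nothing later overlaps B either.
D starts exactly when C ends (back-to-back, no overlap), so nothing later overlaps C either.
E starts after D ends, so nothing later overlaps D either.
F starts after E ends.
Overlapping pairs: B & C — 1 in total.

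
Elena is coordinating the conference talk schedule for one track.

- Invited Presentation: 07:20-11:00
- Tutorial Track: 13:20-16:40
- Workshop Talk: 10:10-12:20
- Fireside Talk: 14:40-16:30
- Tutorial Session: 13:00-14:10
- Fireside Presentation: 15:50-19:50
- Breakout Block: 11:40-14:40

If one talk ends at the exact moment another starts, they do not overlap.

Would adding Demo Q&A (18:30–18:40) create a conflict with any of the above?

Invited Presentation: ends 11:00 at or before Demo Q&A starts 18:30 → clear.
Workshop Talk: ends 12:20 at or before Demo Q&A starts 18:30 → clear.
Breakout Block: ends 14:40 at or before Demo Q&A starts 18:30 → clear.
Tutorial Session: ends 14:10 at or before Demo Q&A starts 18:30 → clear.
Tutorial Track: ends 16:40 at or before Demo Q&A starts 18:30 → clear.
Fireside Talk: ends 16:30 at or before Demo Q&A starts 18:30 → clear.
Fireside Presentation: starts 15:50 before Demo Q&A ends 18:40, and ends 19:50 after Demo Q&A starts 18:30 → overlap.
Demo Q&A overlaps Fireside Presentation.

Yes — it overlaps Fireside Presentation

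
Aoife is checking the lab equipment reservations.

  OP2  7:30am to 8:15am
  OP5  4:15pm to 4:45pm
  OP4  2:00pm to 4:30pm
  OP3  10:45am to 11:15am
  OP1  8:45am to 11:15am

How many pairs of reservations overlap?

2

Sorted by start: OP2, OP1, OP3, OP4, OP5.
OP1 starts after OP2 ends — done with OP2.
OP3 starts before OP1 ends → OP1 and OP3 overlap.
OP4 starts after OP1 ends — done with OP1.
OP4 starts after OP3 ends — done with OP3.
OP5 starts before OP4 ends → OP4 and OP5 overlap.
Overlapping pairs: OP1 & OP3, OP4 & OP5 — 2 in total.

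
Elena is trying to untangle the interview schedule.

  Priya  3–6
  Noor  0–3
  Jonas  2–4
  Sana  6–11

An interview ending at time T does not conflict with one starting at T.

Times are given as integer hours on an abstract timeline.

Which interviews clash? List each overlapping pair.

Two intervals overlap when each starts before the other ends.
Sorted by start: Noor, Jonas, Priya, Sana.
Jonas starts before Noor ends → Noor and Jonas overlap.
Priya starts exactly when Noor ends (back-to-back, no overlap), so nothing later overlaps Noor either.
Priya starts before Jonas ends → Jonas and Priya overlap.
Sana starts after Jonas ends.
Sana starts exactly when Priya ends (back-to-back, no overlap).

Jonas & Noor, Jonas & Priya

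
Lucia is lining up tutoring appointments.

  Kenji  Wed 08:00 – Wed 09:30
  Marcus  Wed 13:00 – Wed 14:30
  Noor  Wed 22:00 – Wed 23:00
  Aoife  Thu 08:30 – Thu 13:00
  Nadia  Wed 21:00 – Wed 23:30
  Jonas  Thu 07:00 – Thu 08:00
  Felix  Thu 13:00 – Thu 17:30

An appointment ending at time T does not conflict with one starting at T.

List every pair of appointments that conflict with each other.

Nadia & Noor

Sorted by start: Kenji, Marcus, Nadia, Noor, Jonas, Aoife, Felix.
Marcus starts after Kenji ends; Kenji is clear from here.
Nadia starts after Marcus ends; Marcus is clear from here.
Noor starts before Nadia ends → Nadia and Noor overlap.
Jonas starts after Nadia ends; Nadia is clear from here.
Jonas starts after Noor ends; Noor is clear from here.
Aoife starts after Jonas ends; Jonas is clear from here.
Felix starts exactly when Aoife ends (back-to-back, no overlap).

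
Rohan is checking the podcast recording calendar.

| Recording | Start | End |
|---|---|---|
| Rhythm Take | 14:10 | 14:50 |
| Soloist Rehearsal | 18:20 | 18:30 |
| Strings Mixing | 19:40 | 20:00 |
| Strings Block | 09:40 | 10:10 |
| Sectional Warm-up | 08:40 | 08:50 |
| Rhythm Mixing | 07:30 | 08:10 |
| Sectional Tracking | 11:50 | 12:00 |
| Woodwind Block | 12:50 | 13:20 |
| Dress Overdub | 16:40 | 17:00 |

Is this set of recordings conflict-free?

Sorted by start: Rhythm Mixing, Sectional Warm-up, Strings Block, Sectional Tracking, Woodwind Block, Rhythm Take, Dress Overdub, Soloist Rehearsal, Strings Mixing.
Sectional Warm-up starts after Rhythm Mixing ends — done with Rhythm Mixing.
Strings Block starts after Sectional Warm-up ends — done with Sectional Warm-up.
Sectional Tracking starts after Strings Block ends — done with Strings Block.
Woodwind Block starts after Sectional Tracking ends — done with Sectional Tracking.
Rhythm Take starts after Woodwind Block ends — done with Woodwind Block.
Dress Overdub starts after Rhythm Take ends — done with Rhythm Take.
Soloist Rehearsal starts after Dress Overdub ends — done with Dress Overdub.
Strings Mixing starts after Soloist Rehearsal ends.
Every pair is clear; the schedule has no overlaps.

Yes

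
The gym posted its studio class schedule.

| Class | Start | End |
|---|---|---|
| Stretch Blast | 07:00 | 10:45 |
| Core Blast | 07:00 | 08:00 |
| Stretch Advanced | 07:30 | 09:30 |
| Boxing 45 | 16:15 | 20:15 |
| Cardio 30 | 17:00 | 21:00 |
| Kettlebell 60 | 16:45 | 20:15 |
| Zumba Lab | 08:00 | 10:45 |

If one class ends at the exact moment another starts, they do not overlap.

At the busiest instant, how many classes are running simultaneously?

3

Sort all start/end points and keep a running count:
07:00 start Core Blast → 1
07:00 start Stretch Blast → 2
07:30 start Stretch Advanced → 3
08:00 end Core Blast → 2
08:00 start Zumba Lab → 3
09:30 end Stretch Advanced → 2
10:45 end Stretch Blast → 1
10:45 end Zumba Lab → 0
16:15 start Boxing 45 → 1
16:45 start Kettlebell 60 → 2
17:00 start Cardio 30 → 3
20:15 end Boxing 45 → 2
20:15 end Kettlebell 60 → 1
21:00 end Cardio 30 → 0
Peak is 3, at 07:30 (Core Blast, Stretch Advanced, Stretch Blast).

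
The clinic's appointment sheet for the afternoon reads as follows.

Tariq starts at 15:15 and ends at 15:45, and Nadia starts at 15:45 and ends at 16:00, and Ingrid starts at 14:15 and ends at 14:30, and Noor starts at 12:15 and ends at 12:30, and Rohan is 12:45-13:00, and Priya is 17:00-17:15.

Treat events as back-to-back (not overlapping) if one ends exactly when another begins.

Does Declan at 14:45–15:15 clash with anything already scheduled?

No — it doesn't clash with anything

Noor: ends 12:30 at or before Declan starts 14:45 → clear.
Rohan: ends 13:00 at or before Declan starts 14:45 → clear.
Ingrid: ends 14:30 at or before Declan starts 14:45 → clear.
Tariq: starts 15:15 at or after Declan ends 15:15 → clear.
Nadia: starts 15:45 at or after Declan ends 15:15 → clear.
Priya: starts 17:00 at or after Declan ends 15:15 → clear.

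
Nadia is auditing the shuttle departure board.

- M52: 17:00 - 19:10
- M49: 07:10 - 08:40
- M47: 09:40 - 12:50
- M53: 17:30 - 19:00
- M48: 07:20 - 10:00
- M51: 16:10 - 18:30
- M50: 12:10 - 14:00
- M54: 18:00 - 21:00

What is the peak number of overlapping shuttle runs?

4

Sort all start/end points and keep a running count:
07:10 start M49 → 1
07:20 start M48 → 2
08:40 end M49 → 1
09:40 start M47 → 2
10:00 end M48 → 1
12:10 start M50 → 2
12:50 end M47 → 1
14:00 end M50 → 0
16:10 start M51 → 1
17:00 start M52 → 2
17:30 start M53 → 3
18:00 start M54 → 4
18:30 end M51 → 3
19:00 end M53 → 2
19:10 end M52 → 1
21:00 end M54 → 0
Peak is 4, at 18:00 (M51, M52, M53, M54).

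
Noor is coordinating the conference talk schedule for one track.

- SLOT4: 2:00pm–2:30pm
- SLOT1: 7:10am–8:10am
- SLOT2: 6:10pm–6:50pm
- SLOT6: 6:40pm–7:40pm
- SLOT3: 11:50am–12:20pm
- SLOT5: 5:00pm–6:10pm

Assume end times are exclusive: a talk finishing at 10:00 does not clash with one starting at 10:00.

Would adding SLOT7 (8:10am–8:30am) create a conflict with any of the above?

No — it doesn't clash with anything

SLOT1: ends 8:10am at or before SLOT7 starts 8:10am → clear.
SLOT3: starts 11:50am at or after SLOT7 ends 8:30am → clear.
SLOT4: starts 2:00pm at or after SLOT7 ends 8:30am → clear.
SLOT5: starts 5:00pm at or after SLOT7 ends 8:30am → clear.
SLOT2: starts 6:10pm at or after SLOT7 ends 8:30am → clear.
SLOT6: starts 6:40pm at or after SLOT7 ends 8:30am → clear.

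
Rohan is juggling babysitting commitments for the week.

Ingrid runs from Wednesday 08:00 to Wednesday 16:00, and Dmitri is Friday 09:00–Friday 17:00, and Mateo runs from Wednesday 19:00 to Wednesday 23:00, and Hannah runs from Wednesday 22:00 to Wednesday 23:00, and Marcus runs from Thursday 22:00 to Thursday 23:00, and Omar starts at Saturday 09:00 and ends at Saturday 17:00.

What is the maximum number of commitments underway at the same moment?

2

Sweep the timeline, counting +1 at each start and −1 at each end (ends before starts at a tie):
Wednesday 08:00 start Ingrid → 1
Wednesday 16:00 end Ingrid → 0
Wednesday 19:00 start Mateo → 1
Wednesday 22:00 start Hannah → 2
Wednesday 23:00 end Hannah → 1
Wednesday 23:00 end Mateo → 0
Thursday 22:00 start Marcus → 1
Thursday 23:00 end Marcus → 0
Friday 09:00 start Dmitri → 1
Friday 17:00 end Dmitri → 0
Saturday 09:00 start Omar → 1
Saturday 17:00 end Omar → 0
Peak is 2, at Wednesday 22:00 (Hannah, Mateo).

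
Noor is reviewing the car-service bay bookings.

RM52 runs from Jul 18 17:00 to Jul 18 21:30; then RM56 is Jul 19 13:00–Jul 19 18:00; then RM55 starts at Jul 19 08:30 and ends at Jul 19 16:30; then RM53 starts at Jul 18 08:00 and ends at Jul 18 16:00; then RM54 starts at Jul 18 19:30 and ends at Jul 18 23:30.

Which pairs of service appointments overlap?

Sorted by start: RM53, RM52, RM54, RM55, RM56.
RM52 starts after RM53 ends — done with RM53.
RM54 starts before RM52 ends → RM52 and RM54 overlap.
RM55 starts after RM52 ends — done with RM52.
RM55 starts after RM54 ends — done with RM54.
RM56 starts before RM55 ends → RM55 and RM56 overlap.

RM52 & RM54, RM55 & RM56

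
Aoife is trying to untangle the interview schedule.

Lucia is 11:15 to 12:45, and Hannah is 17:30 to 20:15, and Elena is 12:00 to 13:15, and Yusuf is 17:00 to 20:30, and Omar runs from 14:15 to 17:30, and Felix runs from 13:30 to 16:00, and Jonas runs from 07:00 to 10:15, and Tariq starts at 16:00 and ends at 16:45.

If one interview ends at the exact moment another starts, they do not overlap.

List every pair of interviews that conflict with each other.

Elena & Lucia, Felix & Omar, Hannah & Yusuf, Omar & Tariq, Omar & Yusuf

Sorted by start: Jonas, Lucia, Elena, Felix, Omar, Tariq, Yusuf, Hannah.
Lucia starts after Jonas ends, so nothing later overlaps Jonas either.
Elena starts before Lucia ends → Lucia and Elena overlap.
Felix starts after Lucia ends, so nothing later overlaps Lucia either.
Felix starts after Elena ends, so nothing later overlaps Elena either.
Omar starts before Felix ends → Felix and Omar overlap.
Tariq starts exactly when Felix ends (back-to-back, no overlap), so nothing later overlaps Felix either.
Tariq starts before Omar ends → Omar and Tariq overlap.
Yusuf starts before Omar ends → Omar and Yusuf overlap.
Hannah starts exactly when Omar ends (back-to-back, no overlap).
Yusuf starts after Tariq ends, so nothing later overlaps Tariq either.
Hannah starts before Yusuf ends → Yusuf and Hannah overlap.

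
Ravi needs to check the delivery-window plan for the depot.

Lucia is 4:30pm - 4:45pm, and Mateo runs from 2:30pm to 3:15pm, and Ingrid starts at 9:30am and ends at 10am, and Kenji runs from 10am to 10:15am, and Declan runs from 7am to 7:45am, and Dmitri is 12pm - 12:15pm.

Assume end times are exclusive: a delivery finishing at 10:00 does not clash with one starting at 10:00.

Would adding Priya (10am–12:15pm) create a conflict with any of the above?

Yes — it overlaps Dmitri, Kenji

Declan: ends 7:45am at or before Priya starts 10am → clear.
Ingrid: ends 10am at or before Priya starts 10am → clear.
Kenji: starts 10am before Priya ends 12:15pm, and ends 10:15am after Priya starts 10am → overlap.
Dmitri: starts 12pm before Priya ends 12:15pm, and ends 12:15pm after Priya starts 10am → overlap.
Mateo: starts 2:30pm at or after Priya ends 12:15pm → clear.
Lucia: starts 4:30pm at or after Priya ends 12:15pm → clear.
Priya overlaps Dmitri, Kenji.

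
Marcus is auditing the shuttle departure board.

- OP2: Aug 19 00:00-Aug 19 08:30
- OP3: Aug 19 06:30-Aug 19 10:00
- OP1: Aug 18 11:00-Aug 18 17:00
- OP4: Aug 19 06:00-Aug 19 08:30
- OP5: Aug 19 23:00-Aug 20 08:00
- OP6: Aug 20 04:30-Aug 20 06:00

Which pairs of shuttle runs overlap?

Sorted by start: OP1, OP2, OP4, OP3, OP5, OP6.
OP2 starts after OP1 ends; OP1 is clear from here.
OP4 starts before OP2 ends → OP2 and OP4 overlap.
OP3 starts before OP2 ends → OP2 and OP3 overlap.
OP5 starts after OP2 ends; OP2 is clear from here.
OP3 starts before OP4 ends → OP4 and OP3 overlap.
OP5 starts after OP4 ends; OP4 is clear from here.
OP5 starts after OP3 ends; OP3 is clear from here.
OP6 starts before OP5 ends → OP5 and OP6 overlap.

OP2 & OP3, OP2 & OP4, OP3 & OP4, OP5 & OP6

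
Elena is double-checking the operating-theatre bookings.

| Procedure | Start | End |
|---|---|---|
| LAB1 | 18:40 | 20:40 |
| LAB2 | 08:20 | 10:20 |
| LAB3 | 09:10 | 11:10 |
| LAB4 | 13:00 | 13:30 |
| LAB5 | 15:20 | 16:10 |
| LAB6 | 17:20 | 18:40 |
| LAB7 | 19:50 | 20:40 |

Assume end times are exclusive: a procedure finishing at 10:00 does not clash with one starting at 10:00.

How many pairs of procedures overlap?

2

Check each pair: they overlap iff neither finishes before the other starts.
Sorted by start: LAB2, LAB3, LAB4, LAB5, LAB6, LAB1, LAB7.
LAB3 starts before LAB2 ends → LAB2 and LAB3 overlap.
LAB4 starts after LAB2 ends; LAB2 is clear from here.
LAB4 starts after LAB3 ends; LAB3 is clear from here.
LAB5 starts after LAB4 ends; LAB4 is clear from here.
LAB6 starts after LAB5 ends; LAB5 is clear from here.
LAB1 starts exactly when LAB6 ends (back-to-back, no overlap); LAB6 is clear from here.
LAB7 starts before LAB1 ends → LAB1 and LAB7 overlap.
Overlapping pairs: LAB1 & LAB7, LAB2 & LAB3 — 2 in total.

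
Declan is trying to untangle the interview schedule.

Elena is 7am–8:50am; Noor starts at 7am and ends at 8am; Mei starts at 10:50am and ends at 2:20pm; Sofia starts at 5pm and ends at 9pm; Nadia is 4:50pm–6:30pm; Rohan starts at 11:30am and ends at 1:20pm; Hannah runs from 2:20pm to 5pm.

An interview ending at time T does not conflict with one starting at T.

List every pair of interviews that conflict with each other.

Elena & Noor, Hannah & Nadia, Mei & Rohan, Nadia & Sofia

Sorted by start: Elena, Noor, Mei, Rohan, Hannah, Nadia, Sofia.
Noor starts before Elena ends → Elena and Noor overlap.
Mei starts after Elena ends, so nothing later overlaps Elena either.
Mei starts after Noor ends, so nothing later overlaps Noor either.
Rohan starts before Mei ends → Mei and Rohan overlap.
Hannah starts exactly when Mei ends (back-to-back, no overlap), so nothing later overlaps Mei either.
Hannah starts after Rohan ends, so nothing later overlaps Rohan either.
Nadia starts before Hannah ends → Hannah and Nadia overlap.
Sofia starts exactly when Hannah ends (back-to-back, no overlap).
Sofia starts before Nadia ends → Nadia and Sofia overlap.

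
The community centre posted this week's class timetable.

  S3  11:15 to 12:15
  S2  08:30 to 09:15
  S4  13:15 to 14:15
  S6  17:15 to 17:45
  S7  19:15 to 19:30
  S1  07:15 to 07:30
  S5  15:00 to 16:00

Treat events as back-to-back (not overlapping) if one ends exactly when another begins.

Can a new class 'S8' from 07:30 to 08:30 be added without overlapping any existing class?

Yes — the slot is free

S1: ends 07:30 at or before S8 starts 07:30 → clear.
S2: starts 08:30 at or after S8 ends 08:30 → clear.
S3: starts 11:15 at or after S8 ends 08:30 → clear.
S4: starts 13:15 at or after S8 ends 08:30 → clear.
S5: starts 15:00 at or after S8 ends 08:30 → clear.
S6: starts 17:15 at or after S8 ends 08:30 → clear.
S7: starts 19:15 at or after S8 ends 08:30 → clear.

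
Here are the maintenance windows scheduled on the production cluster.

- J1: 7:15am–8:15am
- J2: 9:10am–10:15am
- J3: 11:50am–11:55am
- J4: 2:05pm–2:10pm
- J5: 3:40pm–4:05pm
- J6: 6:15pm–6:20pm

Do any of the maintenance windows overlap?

No

Sorted by start: J1, J2, J3, J4, J5, J6.
J2 starts after J1 ends, so nothing later overlaps J1 either.
J3 starts after J2 ends, so nothing later overlaps J2 either.
J4 starts after J3 ends, so nothing later overlaps J3 either.
J5 starts after J4 ends, so nothing later overlaps J4 either.
J6 starts after J5 ends.
Every pair is clear; the schedule has no overlaps.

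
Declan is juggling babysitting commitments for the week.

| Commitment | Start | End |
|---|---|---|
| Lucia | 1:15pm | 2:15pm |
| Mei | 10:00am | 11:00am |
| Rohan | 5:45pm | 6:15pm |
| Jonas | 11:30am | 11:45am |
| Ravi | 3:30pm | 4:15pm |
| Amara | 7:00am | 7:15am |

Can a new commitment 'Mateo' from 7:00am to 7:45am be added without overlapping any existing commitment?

No — it overlaps Amara

Amara: starts 7:00am before Mateo ends 7:45am, and ends 7:15am after Mateo starts 7:00am → overlap.
Mei: starts 10:00am at or after Mateo ends 7:45am → clear.
Jonas: starts 11:30am at or after Mateo ends 7:45am → clear.
Lucia: starts 1:15pm at or after Mateo ends 7:45am → clear.
Ravi: starts 3:30pm at or after Mateo ends 7:45am → clear.
Rohan: starts 5:45pm at or after Mateo ends 7:45am → clear.
Mateo overlaps Amara.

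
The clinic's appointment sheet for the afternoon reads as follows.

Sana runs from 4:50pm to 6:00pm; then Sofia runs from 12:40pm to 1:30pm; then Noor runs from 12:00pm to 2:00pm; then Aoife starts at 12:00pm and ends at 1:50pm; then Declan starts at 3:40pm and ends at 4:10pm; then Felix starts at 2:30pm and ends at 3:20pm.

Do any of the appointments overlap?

Yes

Sorted by start: Aoife, Noor, Sofia, Felix, Declan, Sana.
Noor starts before Aoife ends → Aoife and Noor overlap.
That's a conflict, so the schedule is not conflict-free.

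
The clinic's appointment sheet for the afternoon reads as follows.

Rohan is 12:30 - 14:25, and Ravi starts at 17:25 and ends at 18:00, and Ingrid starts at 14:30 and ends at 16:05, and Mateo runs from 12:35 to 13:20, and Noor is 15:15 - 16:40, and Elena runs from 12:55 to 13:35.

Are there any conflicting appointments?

Sorted by start: Rohan, Mateo, Elena, Ingrid, Noor, Ravi.
Mateo starts before Rohan ends → Rohan and Mateo overlap.
That's a conflict, so the schedule is not conflict-free.

Yes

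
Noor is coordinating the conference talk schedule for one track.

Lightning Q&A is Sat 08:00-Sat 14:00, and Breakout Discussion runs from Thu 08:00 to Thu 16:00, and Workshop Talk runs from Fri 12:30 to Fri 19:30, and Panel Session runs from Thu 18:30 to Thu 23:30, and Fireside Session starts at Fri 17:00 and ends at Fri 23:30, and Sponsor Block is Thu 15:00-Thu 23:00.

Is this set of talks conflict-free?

No

Sorted by start: Breakout Discussion, Sponsor Block, Panel Session, Workshop Talk, Fireside Session, Lightning Q&A.
Sponsor Block starts before Breakout Discussion ends → Breakout Discussion and Sponsor Block overlap.
That's a conflict, so the schedule is not conflict-free.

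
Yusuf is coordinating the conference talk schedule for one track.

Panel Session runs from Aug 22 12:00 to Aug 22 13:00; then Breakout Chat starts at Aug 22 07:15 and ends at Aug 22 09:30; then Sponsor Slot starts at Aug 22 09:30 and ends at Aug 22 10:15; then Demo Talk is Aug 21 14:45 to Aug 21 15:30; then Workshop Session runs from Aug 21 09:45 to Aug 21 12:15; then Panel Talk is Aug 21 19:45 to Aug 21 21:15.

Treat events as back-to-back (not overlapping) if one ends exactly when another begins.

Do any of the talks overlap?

No

Sorted by start: Workshop Session, Demo Talk, Panel Talk, Breakout Chat, Sponsor Slot, Panel Session.
Demo Talk starts after Workshop Session ends; Workshop Session is clear from here.
Panel Talk starts after Demo Talk ends; Demo Talk is clear from here.
Breakout Chat starts after Panel Talk ends; Panel Talk is clear from here.
Sponsor Slot starts exactly when Breakout Chat ends (back-to-back, no overlap); Breakout Chat is clear from here.
Panel Session starts after Sponsor Slot ends.
Every pair is clear; the schedule has no overlaps.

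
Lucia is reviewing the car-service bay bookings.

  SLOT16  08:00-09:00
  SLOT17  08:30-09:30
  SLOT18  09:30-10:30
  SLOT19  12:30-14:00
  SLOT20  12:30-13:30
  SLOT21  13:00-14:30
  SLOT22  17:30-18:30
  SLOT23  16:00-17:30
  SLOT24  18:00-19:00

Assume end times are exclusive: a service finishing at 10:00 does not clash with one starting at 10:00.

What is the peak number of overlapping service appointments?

Walk through starts and ends in time order (an end at T is processed before a start at T):
08:00 start SLOT16 → 1
08:30 start SLOT17 → 2
09:00 end SLOT16 → 1
09:30 end SLOT17 → 0
09:30 start SLOT18 → 1
10:30 end SLOT18 → 0
12:30 start SLOT19 → 1
12:30 start SLOT20 → 2
13:00 start SLOT21 → 3
13:30 end SLOT20 → 2
14:00 end SLOT19 → 1
14:30 end SLOT21 → 0
16:00 start SLOT23 → 1
17:30 end SLOT23 → 0
17:30 start SLOT22 → 1
18:00 start SLOT24 → 2
18:30 end SLOT22 → 1
19:00 end SLOT24 → 0
Peak is 3, at 13:00 (SLOT19, SLOT20, SLOT21).

3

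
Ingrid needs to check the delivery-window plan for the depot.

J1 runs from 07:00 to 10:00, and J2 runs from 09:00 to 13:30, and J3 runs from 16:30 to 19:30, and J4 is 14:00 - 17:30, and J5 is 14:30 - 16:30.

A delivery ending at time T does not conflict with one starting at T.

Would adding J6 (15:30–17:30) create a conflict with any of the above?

J1: ends 10:00 at or before J6 starts 15:30 → clear.
J2: ends 13:30 at or before J6 starts 15:30 → clear.
J4: starts 14:00 before J6 ends 17:30, and ends 17:30 after J6 starts 15:30 → overlap.
J5: starts 14:30 before J6 ends 17:30, and ends 16:30 after J6 starts 15:30 → overlap.
J3: starts 16:30 before J6 ends 17:30, and ends 19:30 after J6 starts 15:30 → overlap.
J6 overlaps J3, J4, J5.

Yes — it overlaps J3, J4, J5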